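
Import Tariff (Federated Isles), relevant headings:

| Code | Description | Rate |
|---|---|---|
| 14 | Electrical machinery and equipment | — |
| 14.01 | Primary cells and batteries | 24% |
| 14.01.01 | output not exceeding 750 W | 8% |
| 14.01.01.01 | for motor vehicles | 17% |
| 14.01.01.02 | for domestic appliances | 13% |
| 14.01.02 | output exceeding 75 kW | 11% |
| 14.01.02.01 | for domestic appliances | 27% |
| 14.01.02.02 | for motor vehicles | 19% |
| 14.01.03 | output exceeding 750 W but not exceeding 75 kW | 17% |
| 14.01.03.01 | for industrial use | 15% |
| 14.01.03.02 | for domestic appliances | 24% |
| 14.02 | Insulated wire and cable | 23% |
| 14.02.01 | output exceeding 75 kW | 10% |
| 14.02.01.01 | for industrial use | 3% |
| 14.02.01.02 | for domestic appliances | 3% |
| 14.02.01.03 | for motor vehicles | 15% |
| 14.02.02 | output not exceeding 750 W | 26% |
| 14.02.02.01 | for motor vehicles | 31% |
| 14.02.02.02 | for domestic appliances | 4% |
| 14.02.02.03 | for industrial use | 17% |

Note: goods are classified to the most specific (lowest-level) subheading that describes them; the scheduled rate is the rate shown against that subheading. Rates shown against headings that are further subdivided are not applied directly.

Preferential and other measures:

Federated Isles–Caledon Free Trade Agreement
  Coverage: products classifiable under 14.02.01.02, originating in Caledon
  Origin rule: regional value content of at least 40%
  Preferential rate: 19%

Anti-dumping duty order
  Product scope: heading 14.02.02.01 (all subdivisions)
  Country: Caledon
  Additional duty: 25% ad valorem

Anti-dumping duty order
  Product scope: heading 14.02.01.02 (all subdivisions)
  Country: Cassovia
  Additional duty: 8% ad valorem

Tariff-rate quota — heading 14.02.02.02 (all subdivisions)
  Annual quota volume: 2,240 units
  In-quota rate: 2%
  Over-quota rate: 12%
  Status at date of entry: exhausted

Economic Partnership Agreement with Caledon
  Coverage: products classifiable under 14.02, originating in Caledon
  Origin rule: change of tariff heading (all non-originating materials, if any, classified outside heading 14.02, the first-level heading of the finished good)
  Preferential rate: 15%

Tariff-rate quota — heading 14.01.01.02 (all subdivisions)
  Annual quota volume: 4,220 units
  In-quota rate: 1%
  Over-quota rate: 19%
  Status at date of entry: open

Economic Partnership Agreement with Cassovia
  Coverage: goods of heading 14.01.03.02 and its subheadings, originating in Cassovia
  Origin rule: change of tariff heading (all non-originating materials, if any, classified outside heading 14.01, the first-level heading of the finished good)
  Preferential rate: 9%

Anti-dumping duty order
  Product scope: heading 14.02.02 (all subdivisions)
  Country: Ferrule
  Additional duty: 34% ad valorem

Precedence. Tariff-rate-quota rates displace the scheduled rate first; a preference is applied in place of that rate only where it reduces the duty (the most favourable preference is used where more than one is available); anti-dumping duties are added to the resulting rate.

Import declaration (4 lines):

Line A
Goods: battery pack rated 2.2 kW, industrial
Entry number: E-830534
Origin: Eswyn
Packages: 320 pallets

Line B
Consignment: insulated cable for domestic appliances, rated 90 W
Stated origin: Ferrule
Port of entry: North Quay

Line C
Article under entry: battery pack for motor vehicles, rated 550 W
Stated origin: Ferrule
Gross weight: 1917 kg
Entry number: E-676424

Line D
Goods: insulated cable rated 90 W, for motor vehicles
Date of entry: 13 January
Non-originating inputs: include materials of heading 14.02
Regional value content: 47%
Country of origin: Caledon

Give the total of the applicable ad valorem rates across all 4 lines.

134%

Line A: battery pack → 14.01; rated 2.2 kW → 14.01.03; industrial → 14.01.03.01. Scheduled 15%. No special measure applies. → 15%.
Line B: insulated cable → 14.02; rated 90 W → 14.02.02; for domestic appliances → 14.02.02.02. Scheduled 4%. quota on 14.02.02.02 exhausted → over-quota 12%; anti-dumping (Ferrule, 14.02.02): +34%; total 12% + 34% = 46%. → 46%.
Line C: battery pack → 14.01; rated 550 W → 14.01.01; for motor vehicles → 14.01.01.01. Scheduled 17%. No special measure applies. → 17%.
Line D: insulated cable → 14.02; rated 90 W → 14.02.02; for motor vehicles → 14.02.02.01. Scheduled 31%. Caledon agreement on 14.02.01.02: 14.02.02.01 not covered; Caledon agreement on 14.02: CTH not met; anti-dumping (Caledon, 14.02.02.01): +25%; total 31% + 25% = 56%. → 56%.
Sum: 15% + 46% + 17% + 56% = 134%.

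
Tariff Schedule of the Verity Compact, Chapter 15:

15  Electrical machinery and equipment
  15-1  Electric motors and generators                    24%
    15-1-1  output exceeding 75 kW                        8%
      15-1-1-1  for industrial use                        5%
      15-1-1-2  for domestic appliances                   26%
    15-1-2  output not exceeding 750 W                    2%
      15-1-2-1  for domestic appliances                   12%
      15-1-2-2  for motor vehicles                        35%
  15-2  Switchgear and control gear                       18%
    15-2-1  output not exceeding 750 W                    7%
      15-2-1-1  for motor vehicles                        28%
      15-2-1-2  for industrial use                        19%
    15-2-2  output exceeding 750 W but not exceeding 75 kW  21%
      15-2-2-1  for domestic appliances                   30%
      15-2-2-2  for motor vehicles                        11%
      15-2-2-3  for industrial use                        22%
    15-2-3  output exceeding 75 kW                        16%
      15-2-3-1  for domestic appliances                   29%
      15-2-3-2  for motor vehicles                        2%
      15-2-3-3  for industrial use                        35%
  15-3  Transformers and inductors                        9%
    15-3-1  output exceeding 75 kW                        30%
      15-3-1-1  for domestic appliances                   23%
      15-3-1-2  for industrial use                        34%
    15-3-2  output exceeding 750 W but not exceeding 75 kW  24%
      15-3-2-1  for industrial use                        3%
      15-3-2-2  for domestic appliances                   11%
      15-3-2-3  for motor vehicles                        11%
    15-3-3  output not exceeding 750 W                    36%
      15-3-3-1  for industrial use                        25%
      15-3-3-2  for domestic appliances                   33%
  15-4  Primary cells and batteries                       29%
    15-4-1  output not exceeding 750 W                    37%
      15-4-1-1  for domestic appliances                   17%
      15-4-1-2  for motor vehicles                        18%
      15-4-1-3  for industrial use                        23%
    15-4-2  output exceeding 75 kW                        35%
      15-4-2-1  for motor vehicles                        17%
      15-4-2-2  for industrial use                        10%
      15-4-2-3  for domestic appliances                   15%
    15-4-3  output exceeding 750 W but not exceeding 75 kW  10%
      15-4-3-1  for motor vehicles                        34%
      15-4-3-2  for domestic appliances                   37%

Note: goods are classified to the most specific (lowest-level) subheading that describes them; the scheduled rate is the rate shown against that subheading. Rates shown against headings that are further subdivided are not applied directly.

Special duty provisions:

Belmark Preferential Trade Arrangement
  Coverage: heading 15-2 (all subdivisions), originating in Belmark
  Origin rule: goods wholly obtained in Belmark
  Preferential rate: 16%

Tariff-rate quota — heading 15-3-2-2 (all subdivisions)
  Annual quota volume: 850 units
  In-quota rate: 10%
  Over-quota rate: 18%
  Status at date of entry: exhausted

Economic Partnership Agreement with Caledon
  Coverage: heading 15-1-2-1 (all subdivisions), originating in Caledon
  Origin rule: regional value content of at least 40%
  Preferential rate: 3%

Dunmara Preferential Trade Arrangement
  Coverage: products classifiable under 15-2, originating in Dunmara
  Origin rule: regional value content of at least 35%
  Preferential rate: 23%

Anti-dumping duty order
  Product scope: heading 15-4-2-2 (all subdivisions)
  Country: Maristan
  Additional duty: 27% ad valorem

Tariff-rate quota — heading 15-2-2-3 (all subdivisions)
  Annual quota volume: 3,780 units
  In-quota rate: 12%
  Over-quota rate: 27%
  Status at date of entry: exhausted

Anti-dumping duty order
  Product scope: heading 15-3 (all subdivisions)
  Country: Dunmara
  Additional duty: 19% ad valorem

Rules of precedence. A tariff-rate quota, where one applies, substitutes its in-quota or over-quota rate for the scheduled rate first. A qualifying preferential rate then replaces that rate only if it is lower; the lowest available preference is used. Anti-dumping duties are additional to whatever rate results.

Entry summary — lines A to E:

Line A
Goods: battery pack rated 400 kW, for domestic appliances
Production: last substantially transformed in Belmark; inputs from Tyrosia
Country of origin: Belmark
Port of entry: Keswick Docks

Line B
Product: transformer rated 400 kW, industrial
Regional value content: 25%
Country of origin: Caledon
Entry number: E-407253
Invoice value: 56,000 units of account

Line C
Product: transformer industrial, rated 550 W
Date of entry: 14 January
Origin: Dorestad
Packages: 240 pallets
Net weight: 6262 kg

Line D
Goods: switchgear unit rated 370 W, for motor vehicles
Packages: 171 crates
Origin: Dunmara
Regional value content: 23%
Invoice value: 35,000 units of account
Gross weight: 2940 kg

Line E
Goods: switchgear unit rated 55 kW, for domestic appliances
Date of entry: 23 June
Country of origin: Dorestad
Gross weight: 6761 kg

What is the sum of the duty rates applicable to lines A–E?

Line A: battery pack → 15-4; rated 400 kW → 15-4-2; for domestic appliances → 15-4-2-3. Scheduled 15%. Belmark agreement on 15-2: 15-4-2-3 not covered. → 15%.
Line B: transformer → 15-3; rated 400 kW → 15-3-1; industrial → 15-3-1-2. Scheduled 34%. Caledon agreement on 15-1-2-1: 15-3-1-2 not covered. → 34%.
Line C: transformer → 15-3; rated 550 W → 15-3-3; industrial → 15-3-3-1. Scheduled 25%. No special measure applies. → 25%.
Line D: switchgear unit → 15-2; rated 370 W → 15-2-1; for motor vehicles → 15-2-1-1. Scheduled 28%. Dunmara agreement on 15-2: RVC < 35%. → 28%.
Line E: switchgear unit → 15-2; rated 55 kW → 15-2-2; for domestic appliances → 15-2-2-1. Scheduled 30%. No special measure applies. → 30%.
Sum: 15% + 34% + 25% + 28% + 30% = 132%.

132%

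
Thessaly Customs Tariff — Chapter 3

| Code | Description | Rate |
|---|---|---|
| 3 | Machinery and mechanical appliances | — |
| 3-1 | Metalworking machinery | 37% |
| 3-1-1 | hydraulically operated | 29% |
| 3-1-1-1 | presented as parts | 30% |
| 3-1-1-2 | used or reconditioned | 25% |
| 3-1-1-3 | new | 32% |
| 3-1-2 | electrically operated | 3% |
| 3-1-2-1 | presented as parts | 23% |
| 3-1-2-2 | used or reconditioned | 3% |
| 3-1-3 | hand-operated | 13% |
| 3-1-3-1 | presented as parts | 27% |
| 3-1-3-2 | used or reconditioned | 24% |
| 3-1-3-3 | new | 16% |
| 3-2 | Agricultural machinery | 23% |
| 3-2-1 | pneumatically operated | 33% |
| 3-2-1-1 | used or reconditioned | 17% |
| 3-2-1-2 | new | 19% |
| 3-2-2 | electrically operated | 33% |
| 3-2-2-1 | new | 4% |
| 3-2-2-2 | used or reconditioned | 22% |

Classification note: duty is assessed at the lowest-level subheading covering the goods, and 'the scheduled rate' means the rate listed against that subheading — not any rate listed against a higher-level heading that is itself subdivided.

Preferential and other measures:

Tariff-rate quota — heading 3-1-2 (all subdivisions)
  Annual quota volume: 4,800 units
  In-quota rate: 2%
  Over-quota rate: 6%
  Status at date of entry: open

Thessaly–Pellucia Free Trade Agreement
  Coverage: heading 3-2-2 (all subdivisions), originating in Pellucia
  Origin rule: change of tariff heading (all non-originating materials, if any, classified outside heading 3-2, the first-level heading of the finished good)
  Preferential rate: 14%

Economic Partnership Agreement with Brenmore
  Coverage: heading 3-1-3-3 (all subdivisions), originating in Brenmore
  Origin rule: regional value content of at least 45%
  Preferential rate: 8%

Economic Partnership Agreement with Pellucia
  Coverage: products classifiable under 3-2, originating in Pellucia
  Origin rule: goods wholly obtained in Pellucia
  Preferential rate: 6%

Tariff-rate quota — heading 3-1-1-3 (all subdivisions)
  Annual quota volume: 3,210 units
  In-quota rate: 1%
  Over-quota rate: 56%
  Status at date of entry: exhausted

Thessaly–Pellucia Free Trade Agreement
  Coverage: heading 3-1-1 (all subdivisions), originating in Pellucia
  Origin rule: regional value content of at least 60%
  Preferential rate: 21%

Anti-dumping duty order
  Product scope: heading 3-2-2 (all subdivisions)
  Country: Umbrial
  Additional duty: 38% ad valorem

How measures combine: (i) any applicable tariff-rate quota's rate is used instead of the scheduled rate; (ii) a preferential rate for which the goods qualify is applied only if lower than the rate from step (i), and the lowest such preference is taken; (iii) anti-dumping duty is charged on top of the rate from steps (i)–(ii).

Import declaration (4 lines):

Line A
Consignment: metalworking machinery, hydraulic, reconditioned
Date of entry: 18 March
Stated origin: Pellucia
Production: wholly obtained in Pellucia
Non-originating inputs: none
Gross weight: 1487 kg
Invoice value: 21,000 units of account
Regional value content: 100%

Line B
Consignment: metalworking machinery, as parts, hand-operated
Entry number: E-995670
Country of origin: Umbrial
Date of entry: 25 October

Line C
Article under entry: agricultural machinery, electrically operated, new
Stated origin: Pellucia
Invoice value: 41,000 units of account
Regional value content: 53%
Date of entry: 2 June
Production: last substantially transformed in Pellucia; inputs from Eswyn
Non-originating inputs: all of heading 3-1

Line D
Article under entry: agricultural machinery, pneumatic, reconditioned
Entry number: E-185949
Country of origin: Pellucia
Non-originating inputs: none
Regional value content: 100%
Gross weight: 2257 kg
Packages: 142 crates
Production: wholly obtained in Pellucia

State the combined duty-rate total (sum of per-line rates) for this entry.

Line A: metalworking → 3-1; hydraulic → 3-1-1; reconditioned → 3-1-1-2. Scheduled 25%. Pellucia agreement on 3-2-2: 3-1-1-2 not covered; Pellucia agreement on 3-2: 3-1-1-2 not covered; Pellucia agreement on 3-1-1: RVC ≥ 60% → 21% available; preferential 21%. → 21%.
Line B: metalworking → 3-1; hand-operated → 3-1-3; as parts → 3-1-3-1. Scheduled 27%. No special measure applies. → 27%.
Line C: agricultural → 3-2; electrically operated → 3-2-2; new → 3-2-2-1. Scheduled 4%. Pellucia agreement on 3-2-2: CTH met → 14% available; Pellucia agreement on 3-2: not wholly obtained; Pellucia agreement on 3-1-1: 3-2-2-1 not covered; preference 14% not lower than 4% → no reduction. → 4%.
Line D: agricultural → 3-2; pneumatic → 3-2-1; reconditioned → 3-2-1-1. Scheduled 17%. Pellucia agreement on 3-2-2: 3-2-1-1 not covered; Pellucia agreement on 3-2: wholly obtained → 6% available; Pellucia agreement on 3-1-1: 3-2-1-1 not covered; preferential 6%. → 6%.
Sum: 21% + 27% + 4% + 6% = 58%.

58%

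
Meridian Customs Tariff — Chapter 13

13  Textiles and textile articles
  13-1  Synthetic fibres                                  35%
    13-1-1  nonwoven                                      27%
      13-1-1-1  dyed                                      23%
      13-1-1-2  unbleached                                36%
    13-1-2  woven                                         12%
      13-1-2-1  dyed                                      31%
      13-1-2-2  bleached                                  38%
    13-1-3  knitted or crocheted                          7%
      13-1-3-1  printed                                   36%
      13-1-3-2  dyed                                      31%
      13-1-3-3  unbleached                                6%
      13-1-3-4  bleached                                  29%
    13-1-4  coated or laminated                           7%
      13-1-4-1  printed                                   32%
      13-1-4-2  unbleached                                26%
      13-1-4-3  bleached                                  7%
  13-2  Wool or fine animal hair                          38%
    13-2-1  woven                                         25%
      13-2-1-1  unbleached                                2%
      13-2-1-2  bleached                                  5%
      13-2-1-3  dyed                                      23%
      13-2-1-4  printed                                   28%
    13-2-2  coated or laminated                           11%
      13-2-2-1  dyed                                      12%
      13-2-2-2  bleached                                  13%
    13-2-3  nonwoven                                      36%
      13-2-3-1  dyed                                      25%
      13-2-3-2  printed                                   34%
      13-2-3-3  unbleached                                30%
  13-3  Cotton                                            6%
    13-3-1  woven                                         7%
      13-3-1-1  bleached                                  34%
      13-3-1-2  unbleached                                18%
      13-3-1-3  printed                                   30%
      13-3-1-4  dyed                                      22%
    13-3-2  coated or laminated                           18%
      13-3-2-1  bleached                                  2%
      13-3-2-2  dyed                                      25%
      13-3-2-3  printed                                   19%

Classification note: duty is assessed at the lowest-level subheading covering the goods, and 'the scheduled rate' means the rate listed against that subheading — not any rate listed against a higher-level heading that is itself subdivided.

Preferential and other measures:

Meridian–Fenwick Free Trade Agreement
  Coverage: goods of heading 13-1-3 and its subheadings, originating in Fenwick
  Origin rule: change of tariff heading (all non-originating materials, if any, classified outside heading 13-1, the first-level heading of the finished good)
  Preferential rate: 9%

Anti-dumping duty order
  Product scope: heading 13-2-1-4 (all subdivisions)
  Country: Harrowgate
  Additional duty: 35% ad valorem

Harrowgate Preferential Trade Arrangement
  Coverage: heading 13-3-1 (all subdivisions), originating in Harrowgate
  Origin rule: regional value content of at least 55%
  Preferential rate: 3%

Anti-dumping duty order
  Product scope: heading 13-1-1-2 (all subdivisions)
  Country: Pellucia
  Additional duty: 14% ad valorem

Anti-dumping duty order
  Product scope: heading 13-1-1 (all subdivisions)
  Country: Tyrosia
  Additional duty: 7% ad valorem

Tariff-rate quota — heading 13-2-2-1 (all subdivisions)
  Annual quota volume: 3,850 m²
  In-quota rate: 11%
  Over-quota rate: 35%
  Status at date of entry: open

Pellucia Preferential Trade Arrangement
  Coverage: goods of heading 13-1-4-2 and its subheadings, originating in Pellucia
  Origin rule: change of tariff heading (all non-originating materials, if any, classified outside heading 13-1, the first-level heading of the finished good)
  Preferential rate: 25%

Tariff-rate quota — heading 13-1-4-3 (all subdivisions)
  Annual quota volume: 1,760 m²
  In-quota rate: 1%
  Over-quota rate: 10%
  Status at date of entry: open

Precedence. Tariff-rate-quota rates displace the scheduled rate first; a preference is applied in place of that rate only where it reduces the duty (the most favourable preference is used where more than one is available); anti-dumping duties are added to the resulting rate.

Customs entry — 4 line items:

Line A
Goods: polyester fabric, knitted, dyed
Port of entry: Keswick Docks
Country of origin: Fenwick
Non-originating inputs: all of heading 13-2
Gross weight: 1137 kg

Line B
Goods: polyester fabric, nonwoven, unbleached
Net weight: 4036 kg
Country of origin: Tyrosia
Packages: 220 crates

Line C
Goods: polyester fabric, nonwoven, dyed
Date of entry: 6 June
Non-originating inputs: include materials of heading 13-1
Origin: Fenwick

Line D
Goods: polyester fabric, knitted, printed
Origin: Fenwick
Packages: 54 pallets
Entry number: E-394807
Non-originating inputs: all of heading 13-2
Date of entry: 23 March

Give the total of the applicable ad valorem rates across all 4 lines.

84%

Line A: polyester → 13-1; knitted → 13-1-3; dyed → 13-1-3-2. Scheduled 31%. Fenwick agreement on 13-1-3: CTH met → 9% available; preferential 9%. → 9%.
Line B: polyester → 13-1; nonwoven → 13-1-1; unbleached → 13-1-1-2. Scheduled 36%. anti-dumping (Tyrosia, 13-1-1): +7%; total 36% + 7% = 43%. → 43%.
Line C: polyester → 13-1; nonwoven → 13-1-1; dyed → 13-1-1-1. Scheduled 23%. Fenwick agreement on 13-1-3: 13-1-1-1 not covered. → 23%.
Line D: polyester → 13-1; knitted → 13-1-3; printed → 13-1-3-1. Scheduled 36%. Fenwick agreement on 13-1-3: CTH met → 9% available; preferential 9%. → 9%.
Sum: 9% + 43% + 23% + 9% = 84%.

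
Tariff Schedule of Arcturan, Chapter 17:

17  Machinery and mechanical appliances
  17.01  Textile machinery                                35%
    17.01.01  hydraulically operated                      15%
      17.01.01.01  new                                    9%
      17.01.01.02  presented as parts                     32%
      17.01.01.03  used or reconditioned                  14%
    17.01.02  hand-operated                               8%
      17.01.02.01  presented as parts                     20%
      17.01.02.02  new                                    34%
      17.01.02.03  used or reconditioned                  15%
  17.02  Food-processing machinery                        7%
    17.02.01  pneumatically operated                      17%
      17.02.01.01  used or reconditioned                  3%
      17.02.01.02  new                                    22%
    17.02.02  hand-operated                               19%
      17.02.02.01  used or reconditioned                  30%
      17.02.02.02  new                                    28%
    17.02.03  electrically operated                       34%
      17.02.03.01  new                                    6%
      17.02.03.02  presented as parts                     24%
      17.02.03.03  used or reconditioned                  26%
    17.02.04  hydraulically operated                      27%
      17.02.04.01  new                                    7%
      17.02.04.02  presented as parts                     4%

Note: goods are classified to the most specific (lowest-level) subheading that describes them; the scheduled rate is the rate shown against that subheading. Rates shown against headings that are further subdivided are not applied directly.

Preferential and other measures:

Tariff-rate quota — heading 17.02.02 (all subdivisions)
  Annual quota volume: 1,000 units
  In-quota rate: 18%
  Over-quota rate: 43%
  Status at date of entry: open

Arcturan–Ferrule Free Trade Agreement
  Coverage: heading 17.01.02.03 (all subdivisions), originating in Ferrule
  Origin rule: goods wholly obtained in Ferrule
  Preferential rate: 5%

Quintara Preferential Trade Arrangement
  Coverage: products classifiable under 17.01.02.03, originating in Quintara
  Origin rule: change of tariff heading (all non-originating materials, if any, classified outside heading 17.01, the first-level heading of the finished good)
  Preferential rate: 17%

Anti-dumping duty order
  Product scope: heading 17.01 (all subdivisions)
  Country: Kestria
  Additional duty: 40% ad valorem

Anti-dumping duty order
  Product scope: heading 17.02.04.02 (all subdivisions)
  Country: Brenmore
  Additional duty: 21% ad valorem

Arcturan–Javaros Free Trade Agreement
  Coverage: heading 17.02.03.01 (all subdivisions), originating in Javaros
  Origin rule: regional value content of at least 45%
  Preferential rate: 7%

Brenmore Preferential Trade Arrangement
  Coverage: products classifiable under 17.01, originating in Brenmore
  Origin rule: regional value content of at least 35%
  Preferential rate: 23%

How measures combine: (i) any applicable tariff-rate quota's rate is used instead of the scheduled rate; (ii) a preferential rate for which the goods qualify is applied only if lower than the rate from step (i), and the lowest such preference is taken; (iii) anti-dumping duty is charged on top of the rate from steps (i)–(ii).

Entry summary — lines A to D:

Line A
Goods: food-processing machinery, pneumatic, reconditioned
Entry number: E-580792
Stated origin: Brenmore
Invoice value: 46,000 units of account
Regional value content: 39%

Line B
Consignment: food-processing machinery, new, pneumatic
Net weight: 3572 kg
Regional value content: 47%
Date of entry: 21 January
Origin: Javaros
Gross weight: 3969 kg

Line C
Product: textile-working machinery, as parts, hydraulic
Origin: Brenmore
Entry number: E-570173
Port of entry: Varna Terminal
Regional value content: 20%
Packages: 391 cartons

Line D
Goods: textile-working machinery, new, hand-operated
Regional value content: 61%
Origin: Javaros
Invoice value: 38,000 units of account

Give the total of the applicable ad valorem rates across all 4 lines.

Line A: food-processing → 17.02; pneumatic → 17.02.01; reconditioned → 17.02.01.01. Scheduled 3%. Brenmore agreement on 17.01: 17.02.01.01 not covered. → 3%.
Line B: food-processing → 17.02; pneumatic → 17.02.01; new → 17.02.01.02. Scheduled 22%. Javaros agreement on 17.02.03.01: 17.02.01.02 not covered. → 22%.
Line C: textile-working → 17.01; hydraulic → 17.01.01; as parts → 17.01.01.02. Scheduled 32%. Brenmore agreement on 17.01: RVC < 35%. → 32%.
Line D: textile-working → 17.01; hand-operated → 17.01.02; new → 17.01.02.02. Scheduled 34%. Javaros agreement on 17.02.03.01: 17.01.02.02 not covered. → 34%.
Sum: 3% + 22% + 32% + 34% = 91%.

91%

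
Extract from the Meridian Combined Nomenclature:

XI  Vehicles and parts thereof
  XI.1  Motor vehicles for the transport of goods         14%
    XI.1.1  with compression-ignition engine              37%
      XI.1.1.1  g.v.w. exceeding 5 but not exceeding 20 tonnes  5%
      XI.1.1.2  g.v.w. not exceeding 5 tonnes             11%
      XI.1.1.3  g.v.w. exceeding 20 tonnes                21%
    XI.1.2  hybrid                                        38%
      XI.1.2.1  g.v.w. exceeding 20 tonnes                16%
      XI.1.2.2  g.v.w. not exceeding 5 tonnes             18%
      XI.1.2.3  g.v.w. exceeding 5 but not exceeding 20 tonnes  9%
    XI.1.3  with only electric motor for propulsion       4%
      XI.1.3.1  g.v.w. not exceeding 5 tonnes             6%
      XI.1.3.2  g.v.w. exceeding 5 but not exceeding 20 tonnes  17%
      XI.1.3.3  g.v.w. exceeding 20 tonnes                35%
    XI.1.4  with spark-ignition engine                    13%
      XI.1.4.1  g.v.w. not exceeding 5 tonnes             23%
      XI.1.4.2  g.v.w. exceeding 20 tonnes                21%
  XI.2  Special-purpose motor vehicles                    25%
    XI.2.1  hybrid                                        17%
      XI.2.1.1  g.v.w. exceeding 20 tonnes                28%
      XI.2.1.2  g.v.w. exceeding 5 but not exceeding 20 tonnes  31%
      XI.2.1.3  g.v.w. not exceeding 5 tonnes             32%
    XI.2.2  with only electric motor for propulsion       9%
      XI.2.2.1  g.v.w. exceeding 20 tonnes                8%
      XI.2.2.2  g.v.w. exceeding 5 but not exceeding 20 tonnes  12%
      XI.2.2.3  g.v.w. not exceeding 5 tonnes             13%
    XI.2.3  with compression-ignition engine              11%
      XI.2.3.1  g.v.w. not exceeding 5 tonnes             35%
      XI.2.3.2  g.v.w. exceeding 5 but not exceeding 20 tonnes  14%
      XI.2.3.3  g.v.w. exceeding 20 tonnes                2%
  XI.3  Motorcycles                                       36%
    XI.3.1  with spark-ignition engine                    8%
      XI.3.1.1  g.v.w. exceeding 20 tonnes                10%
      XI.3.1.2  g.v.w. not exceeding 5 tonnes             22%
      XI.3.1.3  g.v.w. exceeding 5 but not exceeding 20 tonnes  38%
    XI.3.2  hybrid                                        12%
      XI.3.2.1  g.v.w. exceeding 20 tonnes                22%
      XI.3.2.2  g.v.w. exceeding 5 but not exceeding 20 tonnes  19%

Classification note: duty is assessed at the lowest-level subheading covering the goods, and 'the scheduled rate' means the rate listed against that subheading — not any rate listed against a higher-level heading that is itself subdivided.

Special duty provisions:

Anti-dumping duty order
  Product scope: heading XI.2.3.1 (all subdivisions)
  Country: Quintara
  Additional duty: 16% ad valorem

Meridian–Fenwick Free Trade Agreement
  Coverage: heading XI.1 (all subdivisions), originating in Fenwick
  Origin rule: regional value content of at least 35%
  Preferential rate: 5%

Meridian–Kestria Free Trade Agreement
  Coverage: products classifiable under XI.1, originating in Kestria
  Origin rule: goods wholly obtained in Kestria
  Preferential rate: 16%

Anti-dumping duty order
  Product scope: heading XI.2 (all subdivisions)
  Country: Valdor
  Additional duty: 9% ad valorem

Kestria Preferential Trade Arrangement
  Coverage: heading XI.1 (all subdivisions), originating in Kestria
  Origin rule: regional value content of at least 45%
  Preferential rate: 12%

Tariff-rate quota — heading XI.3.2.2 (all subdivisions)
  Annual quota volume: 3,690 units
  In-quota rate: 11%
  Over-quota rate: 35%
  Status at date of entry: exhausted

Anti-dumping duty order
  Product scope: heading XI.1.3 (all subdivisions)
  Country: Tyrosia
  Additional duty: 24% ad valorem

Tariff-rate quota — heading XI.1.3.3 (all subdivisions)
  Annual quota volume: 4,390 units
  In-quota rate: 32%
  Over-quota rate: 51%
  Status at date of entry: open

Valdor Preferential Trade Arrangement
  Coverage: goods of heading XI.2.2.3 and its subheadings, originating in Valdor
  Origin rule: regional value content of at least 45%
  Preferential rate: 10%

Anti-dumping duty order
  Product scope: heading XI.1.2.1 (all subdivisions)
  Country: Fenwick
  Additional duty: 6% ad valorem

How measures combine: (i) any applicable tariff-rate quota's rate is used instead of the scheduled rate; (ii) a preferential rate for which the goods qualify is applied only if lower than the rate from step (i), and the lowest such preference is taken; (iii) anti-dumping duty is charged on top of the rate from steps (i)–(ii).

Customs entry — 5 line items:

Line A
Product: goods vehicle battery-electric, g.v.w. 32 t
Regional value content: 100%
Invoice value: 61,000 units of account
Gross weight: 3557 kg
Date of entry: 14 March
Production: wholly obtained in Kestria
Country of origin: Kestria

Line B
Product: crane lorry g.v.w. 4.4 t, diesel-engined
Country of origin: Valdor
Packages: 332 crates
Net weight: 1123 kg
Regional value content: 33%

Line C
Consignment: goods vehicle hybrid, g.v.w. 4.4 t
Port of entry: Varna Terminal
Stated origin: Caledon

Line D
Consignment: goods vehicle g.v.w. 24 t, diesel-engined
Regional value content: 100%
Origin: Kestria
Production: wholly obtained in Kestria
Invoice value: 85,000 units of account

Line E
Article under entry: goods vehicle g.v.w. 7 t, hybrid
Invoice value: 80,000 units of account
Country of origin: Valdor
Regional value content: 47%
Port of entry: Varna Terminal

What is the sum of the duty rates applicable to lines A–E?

Line A: goods vehicle → XI.1; battery-electric → XI.1.3; g.v.w. 32 t → XI.1.3.3. Scheduled 35%. quota on XI.1.3.3 open → in-quota 32%; Kestria agreement on XI.1: wholly obtained → 16% available; Kestria agreement on XI.1: RVC ≥ 45% → 12% available; preferential 12%. → 12%.
Line B: crane lorry → XI.2; diesel-engined → XI.2.3; g.v.w. 4.4 t → XI.2.3.1. Scheduled 35%. Valdor agreement on XI.2.2.3: XI.2.3.1 not covered; anti-dumping (Valdor, XI.2): +9%; total 35% + 9% = 44%. → 44%.
Line C: goods vehicle → XI.1; hybrid → XI.1.2; g.v.w. 4.4 t → XI.1.2.2. Scheduled 18%. No special measure applies. → 18%.
Line D: goods vehicle → XI.1; diesel-engined → XI.1.1; g.v.w. 24 t → XI.1.1.3. Scheduled 21%. Kestria agreement on XI.1: wholly obtained → 16% available; Kestria agreement on XI.1: RVC ≥ 45% → 12% available; preferential 12%. → 12%.
Line E: goods vehicle → XI.1; hybrid → XI.1.2; g.v.w. 7 t → XI.1.2.3. Scheduled 9%. Valdor agreement on XI.2.2.3: XI.1.2.3 not covered. → 9%.
Sum: 12% + 44% + 18% + 12% + 9% = 95%.

95%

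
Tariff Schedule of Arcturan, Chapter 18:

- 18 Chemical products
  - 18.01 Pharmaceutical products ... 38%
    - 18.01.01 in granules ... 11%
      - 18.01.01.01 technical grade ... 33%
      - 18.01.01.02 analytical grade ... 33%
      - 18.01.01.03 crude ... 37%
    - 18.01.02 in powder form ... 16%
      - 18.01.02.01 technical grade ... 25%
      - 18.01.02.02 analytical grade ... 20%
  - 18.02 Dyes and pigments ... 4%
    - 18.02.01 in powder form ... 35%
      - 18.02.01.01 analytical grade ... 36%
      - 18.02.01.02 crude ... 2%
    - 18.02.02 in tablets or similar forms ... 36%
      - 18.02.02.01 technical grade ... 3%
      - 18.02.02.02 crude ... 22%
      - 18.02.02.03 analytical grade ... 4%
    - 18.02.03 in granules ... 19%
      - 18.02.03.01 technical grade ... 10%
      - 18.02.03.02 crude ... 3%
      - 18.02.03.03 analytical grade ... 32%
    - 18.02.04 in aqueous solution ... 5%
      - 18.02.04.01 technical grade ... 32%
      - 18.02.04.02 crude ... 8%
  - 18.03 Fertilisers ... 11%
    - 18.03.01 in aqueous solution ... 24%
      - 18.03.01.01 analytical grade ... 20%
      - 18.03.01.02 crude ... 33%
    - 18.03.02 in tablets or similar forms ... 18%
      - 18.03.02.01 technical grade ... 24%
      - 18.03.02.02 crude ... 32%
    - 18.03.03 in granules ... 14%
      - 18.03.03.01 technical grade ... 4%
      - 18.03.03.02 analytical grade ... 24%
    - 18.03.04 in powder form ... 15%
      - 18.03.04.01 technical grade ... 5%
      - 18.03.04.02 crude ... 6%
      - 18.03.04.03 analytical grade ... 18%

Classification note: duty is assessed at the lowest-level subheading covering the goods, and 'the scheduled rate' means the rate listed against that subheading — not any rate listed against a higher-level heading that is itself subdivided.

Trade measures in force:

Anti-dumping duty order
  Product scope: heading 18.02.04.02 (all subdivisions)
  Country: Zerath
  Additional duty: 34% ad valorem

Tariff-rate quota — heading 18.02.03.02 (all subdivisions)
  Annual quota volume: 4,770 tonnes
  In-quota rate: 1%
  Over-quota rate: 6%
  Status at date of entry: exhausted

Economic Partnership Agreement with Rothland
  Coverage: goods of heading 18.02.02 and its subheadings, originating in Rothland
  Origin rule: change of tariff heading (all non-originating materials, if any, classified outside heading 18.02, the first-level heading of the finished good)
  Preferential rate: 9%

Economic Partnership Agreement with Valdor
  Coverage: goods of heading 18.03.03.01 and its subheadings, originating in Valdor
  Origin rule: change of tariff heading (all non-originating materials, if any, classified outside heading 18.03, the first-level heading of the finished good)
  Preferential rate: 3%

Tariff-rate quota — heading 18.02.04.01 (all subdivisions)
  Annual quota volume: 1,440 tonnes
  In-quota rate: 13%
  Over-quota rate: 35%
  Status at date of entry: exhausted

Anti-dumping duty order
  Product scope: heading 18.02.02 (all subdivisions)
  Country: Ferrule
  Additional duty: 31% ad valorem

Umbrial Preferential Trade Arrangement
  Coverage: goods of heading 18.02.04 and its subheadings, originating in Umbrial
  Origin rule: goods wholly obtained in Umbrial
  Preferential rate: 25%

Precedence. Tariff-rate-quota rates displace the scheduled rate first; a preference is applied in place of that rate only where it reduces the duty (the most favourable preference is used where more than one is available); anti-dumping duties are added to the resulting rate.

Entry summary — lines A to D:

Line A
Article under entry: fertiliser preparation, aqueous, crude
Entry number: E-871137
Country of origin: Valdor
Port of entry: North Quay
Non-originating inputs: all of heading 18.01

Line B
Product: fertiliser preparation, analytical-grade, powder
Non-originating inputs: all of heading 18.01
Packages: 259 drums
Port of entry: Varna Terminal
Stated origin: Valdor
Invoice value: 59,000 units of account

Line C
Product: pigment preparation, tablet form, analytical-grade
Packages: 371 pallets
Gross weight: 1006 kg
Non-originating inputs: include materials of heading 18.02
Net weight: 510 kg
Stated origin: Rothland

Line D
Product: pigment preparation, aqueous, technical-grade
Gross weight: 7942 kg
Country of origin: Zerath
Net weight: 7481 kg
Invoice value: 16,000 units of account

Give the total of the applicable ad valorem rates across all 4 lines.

Line A: fertiliser → 18.03; aqueous → 18.03.01; crude → 18.03.01.02. Scheduled 33%. Valdor agreement on 18.03.03.01: 18.03.01.02 not covered. → 33%.
Line B: fertiliser → 18.03; powder → 18.03.04; analytical-grade → 18.03.04.03. Scheduled 18%. Valdor agreement on 18.03.03.01: 18.03.04.03 not covered. → 18%.
Line C: pigment → 18.02; tablet form → 18.02.02; analytical-grade → 18.02.02.03. Scheduled 4%. Rothland agreement on 18.02.02: CTH not met. → 4%.
Line D: pigment → 18.02; aqueous → 18.02.04; technical-grade → 18.02.04.01. Scheduled 32%. quota on 18.02.04.01 exhausted → over-quota 35%. → 35%.
Sum: 33% + 18% + 4% + 35% = 90%.

90%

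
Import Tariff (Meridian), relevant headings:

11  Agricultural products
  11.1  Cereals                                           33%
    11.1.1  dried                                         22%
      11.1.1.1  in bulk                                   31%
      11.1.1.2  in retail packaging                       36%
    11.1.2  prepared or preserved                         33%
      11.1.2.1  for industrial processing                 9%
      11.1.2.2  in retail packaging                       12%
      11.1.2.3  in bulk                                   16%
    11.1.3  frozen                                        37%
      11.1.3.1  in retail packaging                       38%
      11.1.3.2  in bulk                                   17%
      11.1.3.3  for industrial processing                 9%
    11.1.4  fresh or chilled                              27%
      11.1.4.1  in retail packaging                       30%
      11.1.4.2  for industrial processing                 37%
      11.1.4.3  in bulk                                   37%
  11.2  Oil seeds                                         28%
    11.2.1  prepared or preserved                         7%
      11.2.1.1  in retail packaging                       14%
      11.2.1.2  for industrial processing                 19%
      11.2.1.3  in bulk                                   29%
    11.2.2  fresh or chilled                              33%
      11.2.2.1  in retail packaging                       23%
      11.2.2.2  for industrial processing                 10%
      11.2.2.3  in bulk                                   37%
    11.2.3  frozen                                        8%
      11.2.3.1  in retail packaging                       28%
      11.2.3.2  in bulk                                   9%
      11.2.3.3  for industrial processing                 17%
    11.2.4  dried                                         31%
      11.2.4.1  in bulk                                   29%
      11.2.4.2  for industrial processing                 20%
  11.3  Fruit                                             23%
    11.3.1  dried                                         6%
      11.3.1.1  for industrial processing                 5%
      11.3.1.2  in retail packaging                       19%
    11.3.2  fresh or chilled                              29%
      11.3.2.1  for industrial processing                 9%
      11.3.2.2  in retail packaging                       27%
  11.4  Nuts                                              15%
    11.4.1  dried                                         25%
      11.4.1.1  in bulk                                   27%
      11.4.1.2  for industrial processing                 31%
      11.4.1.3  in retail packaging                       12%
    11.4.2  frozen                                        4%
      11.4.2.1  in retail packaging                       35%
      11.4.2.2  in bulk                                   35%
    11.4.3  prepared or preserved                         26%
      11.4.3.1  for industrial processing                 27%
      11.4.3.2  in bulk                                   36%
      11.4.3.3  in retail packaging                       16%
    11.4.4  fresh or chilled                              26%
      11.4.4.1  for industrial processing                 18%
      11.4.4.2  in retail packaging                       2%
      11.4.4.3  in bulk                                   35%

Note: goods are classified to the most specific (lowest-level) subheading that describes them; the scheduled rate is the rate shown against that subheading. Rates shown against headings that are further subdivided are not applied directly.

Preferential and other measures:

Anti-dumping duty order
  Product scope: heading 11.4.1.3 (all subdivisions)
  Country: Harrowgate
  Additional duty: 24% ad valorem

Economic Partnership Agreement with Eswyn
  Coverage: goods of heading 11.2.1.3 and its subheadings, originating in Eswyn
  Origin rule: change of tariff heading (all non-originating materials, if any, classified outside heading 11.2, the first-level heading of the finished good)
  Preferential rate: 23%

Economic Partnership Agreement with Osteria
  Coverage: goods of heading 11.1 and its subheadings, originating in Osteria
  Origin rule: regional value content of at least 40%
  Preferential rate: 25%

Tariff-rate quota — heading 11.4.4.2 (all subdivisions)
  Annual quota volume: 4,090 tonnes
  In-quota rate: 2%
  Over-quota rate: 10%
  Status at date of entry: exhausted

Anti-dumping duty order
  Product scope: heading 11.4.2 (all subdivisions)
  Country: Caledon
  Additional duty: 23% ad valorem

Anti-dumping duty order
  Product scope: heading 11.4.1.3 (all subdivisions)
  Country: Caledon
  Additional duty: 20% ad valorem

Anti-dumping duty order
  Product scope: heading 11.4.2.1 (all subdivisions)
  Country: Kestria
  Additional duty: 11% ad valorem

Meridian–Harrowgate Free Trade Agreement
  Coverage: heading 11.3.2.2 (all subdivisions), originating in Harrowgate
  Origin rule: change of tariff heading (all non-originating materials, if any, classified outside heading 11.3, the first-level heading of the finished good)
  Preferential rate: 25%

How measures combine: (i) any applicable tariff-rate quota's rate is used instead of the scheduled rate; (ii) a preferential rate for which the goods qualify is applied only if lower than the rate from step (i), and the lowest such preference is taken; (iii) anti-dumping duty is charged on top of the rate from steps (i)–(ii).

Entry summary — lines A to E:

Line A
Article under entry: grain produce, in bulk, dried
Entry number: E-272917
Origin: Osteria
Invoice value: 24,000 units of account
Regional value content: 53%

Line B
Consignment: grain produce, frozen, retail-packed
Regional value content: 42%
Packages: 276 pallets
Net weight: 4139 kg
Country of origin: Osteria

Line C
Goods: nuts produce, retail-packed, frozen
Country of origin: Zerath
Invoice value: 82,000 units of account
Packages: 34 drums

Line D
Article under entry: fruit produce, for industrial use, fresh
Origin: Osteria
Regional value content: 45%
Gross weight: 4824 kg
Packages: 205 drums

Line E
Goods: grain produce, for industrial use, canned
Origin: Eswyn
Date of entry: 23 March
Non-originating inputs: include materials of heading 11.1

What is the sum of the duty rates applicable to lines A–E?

Line A: grain → 11.1; dried → 11.1.1; in bulk → 11.1.1.1. Scheduled 31%. Osteria agreement on 11.1: RVC ≥ 40% → 25% available; preferential 25%. → 25%.
Line B: grain → 11.1; frozen → 11.1.3; retail-packed → 11.1.3.1. Scheduled 38%. Osteria agreement on 11.1: RVC ≥ 40% → 25% available; preferential 25%. → 25%.
Line C: nuts → 11.4; frozen → 11.4.2; retail-packed → 11.4.2.1. Scheduled 35%. No special measure applies. → 35%.
Line D: fruit → 11.3; fresh → 11.3.2; for industrial use → 11.3.2.1. Scheduled 9%. Osteria agreement on 11.1: 11.3.2.1 not covered. → 9%.
Line E: grain → 11.1; canned → 11.1.2; for industrial use → 11.1.2.1. Scheduled 9%. Eswyn agreement on 11.2.1.3: 11.1.2.1 not covered. → 9%.
Sum: 25% + 25% + 35% + 9% + 9% = 103%.

103%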